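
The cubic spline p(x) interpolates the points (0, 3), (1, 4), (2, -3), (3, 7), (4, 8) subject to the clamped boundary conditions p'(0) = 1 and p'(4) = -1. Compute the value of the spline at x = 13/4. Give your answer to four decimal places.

8.3457

Write M_i for p''(x_i). With h_i = 1, 1, 1, 1 and divided differences Δ_i = 1, -7, 10, 1, the continuity of p' gives the tridiagonal system
  1·M_0 + 4·M_1 + 1·M_2 = 6(Δ_1 - Δ_0) = -48
  1·M_1 + 4·M_2 + 1·M_3 = 6(Δ_2 - Δ_1) = 102
  1·M_2 + 4·M_3 + 1·M_4 = 6(Δ_3 - Δ_2) = -54
Clamped end conditions give two more equations: 2h_0·M_0 + h_0·M_1 = 6(Δ_0 - p'(0)) = 0 and h_3·M_3 + 2h_3·M_4 = 6(p'(4) - Δ_3) = -12.
Solving: M_0 = 49/4, M_1 = -49/2, M_2 = 151/4, M_3 = -49/2, M_4 = 25/4.
On [3, 4], p(x) = 7 + 65/8·(x - 3) - 49/4·(x - 3)² + 41/8·(x - 3)³.
With (x - 3) = 1/4: p(13/4) = 4273/512.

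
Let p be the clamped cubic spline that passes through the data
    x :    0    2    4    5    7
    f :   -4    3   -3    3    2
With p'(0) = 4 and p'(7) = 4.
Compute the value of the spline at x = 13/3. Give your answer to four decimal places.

Write M_i for p''(x_i). With h_i = 2, 2, 1, 2 and divided differences Δ_i = 7/2, -3, 6, -1/2, the continuity of p' gives the tridiagonal system
  2·M_0 + 8·M_1 + 2·M_2 = 6(Δ_1 - Δ_0) = -39
  2·M_1 + 6·M_2 + 1·M_3 = 6(Δ_2 - Δ_1) = 54
  1·M_2 + 6·M_3 + 2·M_4 = 6(Δ_3 - Δ_2) = -39
Clamped end conditions give two more equations: 2h_0·M_0 + h_0·M_1 = 6(Δ_0 - p'(0)) = -3 and h_3·M_3 + 2h_3·M_4 = 6(p'(7) - Δ_3) = 27.
Solving the tridiagonal system: M_0 = 243/61, M_1 = -1155/122, M_2 = 1755/122, M_3 = -816/61, M_4 = 3279/244.
On [4, 5], p(x) = -3 + 419/122·(x - 4) + 1755/244·(x - 4)² - 1129/244·(x - 4)³.
With (x - 4) = 1/3: p(13/3) = -4043/3294.

-1.2274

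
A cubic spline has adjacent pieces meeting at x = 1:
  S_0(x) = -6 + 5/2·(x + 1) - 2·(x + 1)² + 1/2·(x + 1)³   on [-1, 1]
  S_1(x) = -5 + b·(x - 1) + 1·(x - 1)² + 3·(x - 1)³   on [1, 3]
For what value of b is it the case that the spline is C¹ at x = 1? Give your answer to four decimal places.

S_0'(x) = 5/2 - 4·(x + 1) + 3/2·(x + 1)², so S_0'(1) = 1/2. On the right, S_1'(1) = b, so b = 1/2.

0.5000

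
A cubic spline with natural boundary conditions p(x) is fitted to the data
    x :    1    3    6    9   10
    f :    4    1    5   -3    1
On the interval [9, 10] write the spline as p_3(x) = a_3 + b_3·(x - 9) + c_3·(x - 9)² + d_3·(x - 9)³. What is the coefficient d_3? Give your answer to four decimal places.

Write M_i for p''(x_i). With h_i = 2, 3, 3, 1 and divided differences Δ_i = -3/2, 4/3, -8/3, 4, the continuity of p' gives the tridiagonal system
  2·M_0 + 10·M_1 + 3·M_2 = 6(Δ_1 - Δ_0) = 17
  3·M_1 + 12·M_2 + 3·M_3 = 6(Δ_2 - Δ_1) = -24
  3·M_2 + 8·M_3 + 1·M_4 = 6(Δ_3 - Δ_2) = 40
Natural end conditions: M_0 = M_4 = 0.
Forward elimination and back-substitution give M_0 = 0, M_1 = 115/38, M_2 = -84/19, M_3 = 253/38, M_4 = 0.
On [9, 10], with p_3(x) = a_3 + b_3·(x - 9) + c_3·(x - 9)² + d_3·(x - 9)³: c_3 = M_3/2 = 253/76, d_3 = (M_4 - M_3)/(6h_3) = -253/228, b_3 = Δ_3 - h_3(2M_3 + M_4)/6 = 203/114.

-1.1096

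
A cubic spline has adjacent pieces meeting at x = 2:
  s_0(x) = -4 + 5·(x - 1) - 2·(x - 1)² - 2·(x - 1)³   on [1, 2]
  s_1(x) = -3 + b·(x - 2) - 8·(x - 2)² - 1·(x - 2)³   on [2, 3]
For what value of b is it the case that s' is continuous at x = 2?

-5

s_0'(x) = 5 - 4·(x - 1) - 6·(x - 1)², so s_0'(2) = -5. On the right, s_1'(2) = b, so b = -5.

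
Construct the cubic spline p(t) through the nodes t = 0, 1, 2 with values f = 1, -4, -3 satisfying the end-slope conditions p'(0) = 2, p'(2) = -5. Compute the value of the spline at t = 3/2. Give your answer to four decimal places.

Let M_i = p''(x_i). Step sizes h_i = 1, 1; slopes of the chords Δ_i = (y_(i+1) - y_i)/h_i = -5, 1.
  1·M_0 + 4·M_1 + 1·M_2 = 6(Δ_1 - Δ_0) = 36
Clamped end conditions give two more equations: 2h_0·M_0 + h_0·M_1 = 6(Δ_0 - p'(0)) = -42 and h_1·M_1 + 2h_1·M_2 = 6(p'(2) - Δ_1) = -36.
Hence M_0 = -67/2, M_1 = 25, M_2 = -61/2.
On [1, 2], p(t) = -4 - 9/4·(t - 1) + 25/2·(t - 1)² - 37/4·(t - 1)³.
With (t - 1) = 1/2: p(3/2) = -101/32.

-3.1563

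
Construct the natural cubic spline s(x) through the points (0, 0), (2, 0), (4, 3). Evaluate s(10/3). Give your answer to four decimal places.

1.7778

Write m_i for s''(x_i). With h_i = 2, 2 and divided differences Δ_i = 0, 3/2, the continuity of s' gives the tridiagonal system
  2·m_0 + 8·m_1 + 2·m_2 = 6(Δ_1 - Δ_0) = 9
Natural end conditions: m_0 = m_2 = 0.
Solving the tridiagonal system: m_0 = 0, m_1 = 9/8, m_2 = 0.
On [2, 4], s(x) = 0 + 3/4·(x - 2) + 9/16·(x - 2)² - 3/32·(x - 2)³.
With (x - 2) = 4/3: s(10/3) = 16/9.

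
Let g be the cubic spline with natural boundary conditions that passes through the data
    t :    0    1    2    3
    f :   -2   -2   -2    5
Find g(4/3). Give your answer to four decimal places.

-2.3802

With M_i denoting the second derivative at x_i, h_i = 1, 1, 1, and Δ_i = (y_(i+1) − y_i)/h_i = 0, 0, 7:
  1·M_0 + 4·M_1 + 1·M_2 = 6(Δ_1 - Δ_0) = 0
  1·M_1 + 4·M_2 + 1·M_3 = 6(Δ_2 - Δ_1) = 42
Natural end conditions: M_0 = M_3 = 0.
Hence M_0 = 0, M_1 = -14/5, M_2 = 56/5, M_3 = 0.
On [1, 2], g(t) = -2 - 14/15·(t - 1) - 7/5·(t - 1)² + 7/3·(t - 1)³.
With (t - 1) = 1/3: g(4/3) = -964/405.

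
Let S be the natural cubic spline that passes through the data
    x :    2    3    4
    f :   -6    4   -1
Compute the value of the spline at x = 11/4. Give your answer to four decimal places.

2.7305

Let σ_i = S''(x_i). Step sizes h_i = 1, 1; slopes of the chords Δ_i = (y_(i+1) - y_i)/h_i = 10, -5.
  1·σ_0 + 4·σ_1 + 1·σ_2 = 6(Δ_1 - Δ_0) = -90
Natural end conditions: σ_0 = σ_2 = 0.
Solving: σ_0 = 0, σ_1 = -45/2, σ_2 = 0.
On [2, 3], S(x) = -6 + 55/4·(x - 2) + 0·(x - 2)² - 15/4·(x - 2)³.
With (x - 2) = 3/4: S(11/4) = 699/256.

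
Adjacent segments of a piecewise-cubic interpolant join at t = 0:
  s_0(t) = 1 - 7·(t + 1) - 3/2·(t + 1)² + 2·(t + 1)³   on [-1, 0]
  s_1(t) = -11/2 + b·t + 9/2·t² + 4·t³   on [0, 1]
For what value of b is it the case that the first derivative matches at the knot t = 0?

s_0'(t) = -7 - 3·(t + 1) + 6·(t + 1)², so s_0'(0) = -4. On the right, s_1'(0) = b, so b = -4.

-4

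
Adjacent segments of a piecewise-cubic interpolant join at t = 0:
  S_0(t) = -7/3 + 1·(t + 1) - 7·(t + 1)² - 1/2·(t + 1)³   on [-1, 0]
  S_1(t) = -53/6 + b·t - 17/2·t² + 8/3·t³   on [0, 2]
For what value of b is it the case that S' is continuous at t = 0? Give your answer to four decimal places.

S_0'(t) = 1 - 14·(t + 1) - 3/2·(t + 1)², so S_0'(0) = -29/2. On the right, S_1'(0) = b, so b = -29/2.

-14.5000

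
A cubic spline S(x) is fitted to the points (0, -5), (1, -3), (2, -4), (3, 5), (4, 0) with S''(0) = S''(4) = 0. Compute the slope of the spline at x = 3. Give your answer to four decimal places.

4.0357

Let M_i = S''(x_i). Step sizes h_i = 1, 1, 1, 1; slopes of the chords Δ_i = (y_(i+1) - y_i)/h_i = 2, -1, 9, -5.
  1·M_0 + 4·M_1 + 1·M_2 = 6(Δ_1 - Δ_0) = -18
  1·M_1 + 4·M_2 + 1·M_3 = 6(Δ_2 - Δ_1) = 60
  1·M_2 + 4·M_3 + 1·M_4 = 6(Δ_3 - Δ_2) = -84
Natural end conditions: M_0 = M_4 = 0.
Solving: M_0 = 0, M_1 = -297/28, M_2 = 171/7, M_3 = -759/28, M_4 = 0.
On [3, 4], S'(x) = b_3 + 2c_3·(x - 3) + 3d_3·(x - 3)² with b_3 = Δ_3 - h_3(2M_3 + M_4)/6 = 113/28, c_3 = M_3/2 = -759/56, d_3 = (M_4 - M_3)/(6h_3) = 253/56. So S'(3) = 113/28.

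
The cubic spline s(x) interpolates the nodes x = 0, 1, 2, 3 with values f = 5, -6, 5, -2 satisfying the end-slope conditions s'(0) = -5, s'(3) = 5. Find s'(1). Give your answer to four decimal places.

0.8667

Write σ_i for s''(x_i). With h_i = 1, 1, 1 and divided differences Δ_i = -11, 11, -7, the continuity of s' gives the tridiagonal system
  1·σ_0 + 4·σ_1 + 1·σ_2 = 6(Δ_1 - Δ_0) = 132
  1·σ_1 + 4·σ_2 + 1·σ_3 = 6(Δ_2 - Δ_1) = -108
Clamped end conditions give two more equations: 2h_0·σ_0 + h_0·σ_1 = 6(Δ_0 - s'(0)) = -36 and h_2·σ_2 + 2h_2·σ_3 = 6(s'(3) - Δ_2) = 72.
Forward elimination and back-substitution give σ_0 = -716/15, σ_1 = 892/15, σ_2 = -872/15, σ_3 = 976/15.
On [1, 2], s'(x) = b_1 + 2c_1·(x - 1) + 3d_1·(x - 1)² with b_1 = Δ_1 - h_1(2σ_1 + σ_2)/6 = 13/15, c_1 = σ_1/2 = 446/15, d_1 = (σ_2 - σ_1)/(6h_1) = -98/5. So s'(1) = 13/15.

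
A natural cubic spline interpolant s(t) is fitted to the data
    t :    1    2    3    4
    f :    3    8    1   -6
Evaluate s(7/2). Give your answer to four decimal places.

With M_i denoting the second derivative at x_i, h_i = 1, 1, 1, and Δ_i = (y_(i+1) − y_i)/h_i = 5, -7, -7:
  1·M_0 + 4·M_1 + 1·M_2 = 6(Δ_1 - Δ_0) = -72
  1·M_1 + 4·M_2 + 1·M_3 = 6(Δ_2 - Δ_1) = 0
Natural end conditions: M_0 = M_3 = 0.
Solving: M_0 = 0, M_1 = -96/5, M_2 = 24/5, M_3 = 0.
On [3, 4], s(t) = 1 - 43/5·(t - 3) + 12/5·(t - 3)² - 4/5·(t - 3)³.
With (t - 3) = 1/2: s(7/2) = -14/5.

-2.8000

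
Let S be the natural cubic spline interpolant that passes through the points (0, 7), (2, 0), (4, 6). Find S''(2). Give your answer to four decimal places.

With m_i denoting the second derivative at x_i, h_i = 2, 2, and Δ_i = (y_(i+1) − y_i)/h_i = -7/2, 3:
  2·m_0 + 8·m_1 + 2·m_2 = 6(Δ_1 - Δ_0) = 39
Natural end conditions: m_0 = m_2 = 0.
Solving: m_0 = 0, m_1 = 39/8, m_2 = 0.

4.8750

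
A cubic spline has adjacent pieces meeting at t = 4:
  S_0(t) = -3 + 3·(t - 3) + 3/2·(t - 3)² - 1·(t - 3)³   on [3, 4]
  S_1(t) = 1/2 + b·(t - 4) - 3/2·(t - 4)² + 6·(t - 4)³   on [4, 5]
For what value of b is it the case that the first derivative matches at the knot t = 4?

3

S_0'(t) = 3 + 3·(t - 3) - 3·(t - 3)², so S_0'(4) = 3. On the right, S_1'(4) = b, so b = 3.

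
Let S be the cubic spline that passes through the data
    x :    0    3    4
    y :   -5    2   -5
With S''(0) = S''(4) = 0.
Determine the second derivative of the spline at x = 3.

Put M_i = S'' at the i-th knot. Here h = (3, 1) and Δ = (7/3, -7), so the interior equations h_(i-1)·M_(i-1) + 2(h_(i-1)+h_i)·M_i + h_i·M_(i+1) = 6(Δ_i − Δ_(i-1)) read
  3·M_0 + 8·M_1 + 1·M_2 = 6(Δ_1 - Δ_0) = -56
Natural end conditions: M_0 = M_2 = 0.
Hence M_0 = 0, M_1 = -7, M_2 = 0.

-7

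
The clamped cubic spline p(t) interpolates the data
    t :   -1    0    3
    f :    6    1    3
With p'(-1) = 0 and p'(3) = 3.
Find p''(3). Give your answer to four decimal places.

With M_i denoting the second derivative at x_i, h_i = 1, 3, and Δ_i = (y_(i+1) − y_i)/h_i = -5, 2/3:
  1·M_0 + 8·M_1 + 3·M_2 = 6(Δ_1 - Δ_0) = 34
Clamped end conditions give two more equations: 2h_0·M_0 + h_0·M_1 = 6(Δ_0 - p'(-1)) = -30 and h_1·M_1 + 2h_1·M_2 = 6(p'(3) - Δ_1) = 14.
Forward elimination and back-substitution give M_0 = -37/2, M_1 = 7, M_2 = -7/6.

-1.1667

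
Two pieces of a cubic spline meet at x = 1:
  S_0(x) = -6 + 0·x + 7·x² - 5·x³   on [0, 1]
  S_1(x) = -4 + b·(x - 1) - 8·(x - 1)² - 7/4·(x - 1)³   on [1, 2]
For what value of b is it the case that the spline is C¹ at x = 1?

S_0'(x) = 0 + 14·x - 15·x², so S_0'(1) = -1. On the right, S_1'(1) = b, so b = -1.

-1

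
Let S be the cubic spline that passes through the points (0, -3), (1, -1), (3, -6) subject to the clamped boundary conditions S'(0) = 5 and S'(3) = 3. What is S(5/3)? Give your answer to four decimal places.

Put M_i = S'' at the i-th knot. Here h = (1, 2) and Δ = (2, -5/2), so the interior equations h_(i-1)·M_(i-1) + 2(h_(i-1)+h_i)·M_i + h_i·M_(i+1) = 6(Δ_i − Δ_(i-1)) read
  1·M_0 + 6·M_1 + 2·M_2 = 6(Δ_1 - Δ_0) = -27
Clamped end conditions give two more equations: 2h_0·M_0 + h_0·M_1 = 6(Δ_0 - S'(0)) = -18 and h_1·M_1 + 2h_1·M_2 = 6(S'(3) - Δ_1) = 33.
Hence M_0 = -31/6, M_1 = -23/3, M_2 = 145/12.
On [1, 3], S(t) = -1 - 17/12·(t - 1) - 23/6·(t - 1)² + 79/48·(t - 1)³.
With (t - 1) = 2/3: S(5/3) = -256/81.

-3.1605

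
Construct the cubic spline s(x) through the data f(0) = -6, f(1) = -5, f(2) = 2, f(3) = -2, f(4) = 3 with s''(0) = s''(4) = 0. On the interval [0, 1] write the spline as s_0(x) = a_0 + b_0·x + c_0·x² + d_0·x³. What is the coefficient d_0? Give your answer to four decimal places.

Put σ_i = s'' at the i-th knot. Here h = (1, 1, 1, 1) and Δ = (1, 7, -4, 5), so the interior equations h_(i-1)·σ_(i-1) + 2(h_(i-1)+h_i)·σ_i + h_i·σ_(i+1) = 6(Δ_i − Δ_(i-1)) read
  1·σ_0 + 4·σ_1 + 1·σ_2 = 6(Δ_1 - Δ_0) = 36
  1·σ_1 + 4·σ_2 + 1·σ_3 = 6(Δ_2 - Δ_1) = -66
  1·σ_2 + 4·σ_3 + 1·σ_4 = 6(Δ_3 - Δ_2) = 54
Natural end conditions: σ_0 = σ_4 = 0.
Hence σ_0 = 0, σ_1 = 429/28, σ_2 = -177/7, σ_3 = 555/28, σ_4 = 0.
On [0, 1], with s_0(x) = a_0 + b_0·x + c_0·x² + d_0·x³: c_0 = σ_0/2 = 0, d_0 = (σ_1 - σ_0)/(6h_0) = 143/56, b_0 = Δ_0 - h_0(2σ_0 + σ_1)/6 = -87/56.

2.5536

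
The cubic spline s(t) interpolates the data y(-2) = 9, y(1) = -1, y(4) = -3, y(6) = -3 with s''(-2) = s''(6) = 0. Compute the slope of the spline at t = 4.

0

Write M_i for s''(x_i). With h_i = 3, 3, 2 and divided differences Δ_i = -10/3, -2/3, 0, the continuity of s' gives the tridiagonal system
  3·M_0 + 12·M_1 + 3·M_2 = 6(Δ_1 - Δ_0) = 16
  3·M_1 + 10·M_2 + 2·M_3 = 6(Δ_2 - Δ_1) = 4
Natural end conditions: M_0 = M_3 = 0.
Hence M_0 = 0, M_1 = 4/3, M_2 = 0, M_3 = 0.
On [4, 6], s'(t) = b_2 + 2c_2·(t - 4) + 3d_2·(t - 4)² with b_2 = Δ_2 - h_2(2M_2 + M_3)/6 = 0, c_2 = M_2/2 = 0, d_2 = (M_3 - M_2)/(6h_2) = 0. So s'(4) = 0.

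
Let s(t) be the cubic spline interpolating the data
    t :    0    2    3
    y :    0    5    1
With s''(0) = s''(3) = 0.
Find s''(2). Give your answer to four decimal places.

-6.5000

With σ_i denoting the second derivative at x_i, h_i = 2, 1, and Δ_i = (y_(i+1) − y_i)/h_i = 5/2, -4:
  2·σ_0 + 6·σ_1 + 1·σ_2 = 6(Δ_1 - Δ_0) = -39
Natural end conditions: σ_0 = σ_2 = 0.
Hence σ_0 = 0, σ_1 = -13/2, σ_2 = 0.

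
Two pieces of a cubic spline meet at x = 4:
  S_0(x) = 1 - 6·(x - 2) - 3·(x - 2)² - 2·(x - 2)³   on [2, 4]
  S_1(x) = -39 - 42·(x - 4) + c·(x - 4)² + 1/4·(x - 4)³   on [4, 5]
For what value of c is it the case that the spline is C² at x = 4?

-15

S_0''(x) = -6 - 12·(x - 2), so S_0''(4) = -30. On the right, S_1''(4) = 2c, so c = -15.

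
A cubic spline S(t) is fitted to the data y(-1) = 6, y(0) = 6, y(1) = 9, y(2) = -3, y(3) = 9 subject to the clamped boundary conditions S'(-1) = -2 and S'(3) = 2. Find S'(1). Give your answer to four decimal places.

With σ_i denoting the second derivative at x_i, h_i = 1, 1, 1, 1, and Δ_i = (y_(i+1) − y_i)/h_i = 0, 3, -12, 12:
  1·σ_0 + 4·σ_1 + 1·σ_2 = 6(Δ_1 - Δ_0) = 18
  1·σ_1 + 4·σ_2 + 1·σ_3 = 6(Δ_2 - Δ_1) = -90
  1·σ_2 + 4·σ_3 + 1·σ_4 = 6(Δ_3 - Δ_2) = 144
Clamped end conditions give two more equations: 2h_0·σ_0 + h_0·σ_1 = 6(Δ_0 - S'(-1)) = 12 and h_3·σ_3 + 2h_3·σ_4 = 6(S'(3) - Δ_3) = -60.
Hence σ_0 = -47/28, σ_1 = 215/14, σ_2 = -167/4, σ_3 = 863/14, σ_4 = -1703/28.
On [1, 2], S'(t) = b_2 + 2c_2·(t - 1) + 3d_2·(t - 1)² with b_2 = Δ_2 - h_2(2σ_2 + σ_3)/6 = -117/14, c_2 = σ_2/2 = -167/8, d_2 = (σ_3 - σ_2)/(6h_2) = 965/56. So S'(1) = -117/14.

-8.3571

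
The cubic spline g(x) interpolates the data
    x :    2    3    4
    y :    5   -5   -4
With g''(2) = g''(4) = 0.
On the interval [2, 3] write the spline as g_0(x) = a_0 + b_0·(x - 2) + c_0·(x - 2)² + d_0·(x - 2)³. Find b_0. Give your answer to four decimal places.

-12.7500

Let M_i = g''(x_i). Step sizes h_i = 1, 1; slopes of the chords Δ_i = (y_(i+1) - y_i)/h_i = -10, 1.
  1·M_0 + 4·M_1 + 1·M_2 = 6(Δ_1 - Δ_0) = 66
Natural end conditions: M_0 = M_2 = 0.
Solving: M_0 = 0, M_1 = 33/2, M_2 = 0.
On [2, 3], with g_0(x) = a_0 + b_0·(x - 2) + c_0·(x - 2)² + d_0·(x - 2)³: c_0 = M_0/2 = 0, d_0 = (M_1 - M_0)/(6h_0) = 11/4, b_0 = Δ_0 - h_0(2M_0 + M_1)/6 = -51/4.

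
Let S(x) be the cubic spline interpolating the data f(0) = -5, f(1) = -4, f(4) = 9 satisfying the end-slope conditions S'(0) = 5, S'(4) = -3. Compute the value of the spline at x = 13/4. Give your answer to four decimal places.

8.4102

Write m_i for S''(x_i). With h_i = 1, 3 and divided differences Δ_i = 1, 13/3, the continuity of S' gives the tridiagonal system
  1·m_0 + 8·m_1 + 3·m_2 = 6(Δ_1 - Δ_0) = 20
Clamped end conditions give two more equations: 2h_0·m_0 + h_0·m_1 = 6(Δ_0 - S'(0)) = -24 and h_1·m_1 + 2h_1·m_2 = 6(S'(4) - Δ_1) = -44.
Solving: m_0 = -33/2, m_1 = 9, m_2 = -71/6.
On [1, 4], S(x) = -4 + 5/4·(x - 1) + 9/2·(x - 1)² - 125/108·(x - 1)³.
With (x - 1) = 9/4: S(13/4) = 2153/256.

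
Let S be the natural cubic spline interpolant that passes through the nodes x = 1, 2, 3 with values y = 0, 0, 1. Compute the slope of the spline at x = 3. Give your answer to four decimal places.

1.2500

With σ_i denoting the second derivative at x_i, h_i = 1, 1, and Δ_i = (y_(i+1) − y_i)/h_i = 0, 1:
  1·σ_0 + 4·σ_1 + 1·σ_2 = 6(Δ_1 - Δ_0) = 6
Natural end conditions: σ_0 = σ_2 = 0.
Forward elimination and back-substitution give σ_0 = 0, σ_1 = 3/2, σ_2 = 0.
On [2, 3], S'(x) = b_1 + 2c_1·(x - 2) + 3d_1·(x - 2)² with b_1 = Δ_1 - h_1(2σ_1 + σ_2)/6 = 1/2, c_1 = σ_1/2 = 3/4, d_1 = (σ_2 - σ_1)/(6h_1) = -1/4. So S'(3) = 5/4.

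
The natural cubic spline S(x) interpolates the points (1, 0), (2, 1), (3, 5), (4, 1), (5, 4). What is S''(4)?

15

Let σ_i = S''(x_i). Step sizes h_i = 1, 1, 1, 1; slopes of the chords Δ_i = (y_(i+1) - y_i)/h_i = 1, 4, -4, 3.
  1·σ_0 + 4·σ_1 + 1·σ_2 = 6(Δ_1 - Δ_0) = 18
  1·σ_1 + 4·σ_2 + 1·σ_3 = 6(Δ_2 - Δ_1) = -48
  1·σ_2 + 4·σ_3 + 1·σ_4 = 6(Δ_3 - Δ_2) = 42
Natural end conditions: σ_0 = σ_4 = 0.
Solving the tridiagonal system: σ_0 = 0, σ_1 = 9, σ_2 = -18, σ_3 = 15, σ_4 = 0.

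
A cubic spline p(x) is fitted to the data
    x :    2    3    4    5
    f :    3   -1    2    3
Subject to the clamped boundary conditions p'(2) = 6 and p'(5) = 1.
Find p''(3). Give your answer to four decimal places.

With M_i denoting the second derivative at x_i, h_i = 1, 1, 1, and Δ_i = (y_(i+1) − y_i)/h_i = -4, 3, 1:
  1·M_0 + 4·M_1 + 1·M_2 = 6(Δ_1 - Δ_0) = 42
  1·M_1 + 4·M_2 + 1·M_3 = 6(Δ_2 - Δ_1) = -12
Clamped end conditions give two more equations: 2h_0·M_0 + h_0·M_1 = 6(Δ_0 - p'(2)) = -60 and h_2·M_2 + 2h_2·M_3 = 6(p'(5) - Δ_2) = 0.
Solving: M_0 = -626/15, M_1 = 352/15, M_2 = -152/15, M_3 = 76/15.

23.4667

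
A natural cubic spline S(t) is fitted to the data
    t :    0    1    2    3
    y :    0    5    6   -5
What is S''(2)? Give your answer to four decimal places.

-17.6000

Let σ_i = S''(x_i). Step sizes h_i = 1, 1, 1; slopes of the chords Δ_i = (y_(i+1) - y_i)/h_i = 5, 1, -11.
  1·σ_0 + 4·σ_1 + 1·σ_2 = 6(Δ_1 - Δ_0) = -24
  1·σ_1 + 4·σ_2 + 1·σ_3 = 6(Δ_2 - Δ_1) = -72
Natural end conditions: σ_0 = σ_3 = 0.
Solving: σ_0 = 0, σ_1 = -8/5, σ_2 = -88/5, σ_3 = 0.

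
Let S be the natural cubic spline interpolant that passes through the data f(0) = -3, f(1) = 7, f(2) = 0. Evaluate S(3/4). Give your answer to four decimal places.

5.8945

Write m_i for S''(x_i). With h_i = 1, 1 and divided differences Δ_i = 10, -7, the continuity of S' gives the tridiagonal system
  1·m_0 + 4·m_1 + 1·m_2 = 6(Δ_1 - Δ_0) = -102
Natural end conditions: m_0 = m_2 = 0.
Forward elimination and back-substitution give m_0 = 0, m_1 = -51/2, m_2 = 0.
On [0, 1], S(t) = -3 + 57/4·t + 0·t² - 17/4·t³.
With t = 3/4: S(3/4) = 1509/256.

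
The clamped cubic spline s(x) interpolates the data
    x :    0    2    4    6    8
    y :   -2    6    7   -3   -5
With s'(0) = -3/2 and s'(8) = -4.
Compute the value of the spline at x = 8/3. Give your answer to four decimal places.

With σ_i denoting the second derivative at x_i, h_i = 2, 2, 2, 2, and Δ_i = (y_(i+1) − y_i)/h_i = 4, 1/2, -5, -1:
  2·σ_0 + 8·σ_1 + 2·σ_2 = 6(Δ_1 - Δ_0) = -21
  2·σ_1 + 8·σ_2 + 2·σ_3 = 6(Δ_2 - Δ_1) = -33
  2·σ_2 + 8·σ_3 + 2·σ_4 = 6(Δ_3 - Δ_2) = 24
Clamped end conditions give two more equations: 2h_0·σ_0 + h_0·σ_1 = 6(Δ_0 - s'(0)) = 33 and h_3·σ_3 + 2h_3·σ_4 = 6(s'(8) - Δ_3) = -18.
Forward elimination and back-substitution give σ_0 = 575/56, σ_1 = -113/28, σ_2 = -37/8, σ_3 = 169/28, σ_4 = -421/56.
On [2, 4], s(x) = 6 + 265/56·(x - 2) - 113/56·(x - 2)² - 11/224·(x - 2)³.
With (x - 2) = 2/3: s(8/3) = 1558/189.

8.2434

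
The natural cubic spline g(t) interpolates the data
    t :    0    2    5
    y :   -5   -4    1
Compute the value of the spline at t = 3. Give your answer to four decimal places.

-2.7222

Put σ_i = g'' at the i-th knot. Here h = (2, 3) and Δ = (1/2, 5/3), so the interior equations h_(i-1)·σ_(i-1) + 2(h_(i-1)+h_i)·σ_i + h_i·σ_(i+1) = 6(Δ_i − Δ_(i-1)) read
  2·σ_0 + 10·σ_1 + 3·σ_2 = 6(Δ_1 - Δ_0) = 7
Natural end conditions: σ_0 = σ_2 = 0.
Forward elimination and back-substitution give σ_0 = 0, σ_1 = 7/10, σ_2 = 0.
On [2, 5], g(t) = -4 + 29/30·(t - 2) + 7/20·(t - 2)² - 7/180·(t - 2)³.
With (t - 2) = 1: g(3) = -49/18.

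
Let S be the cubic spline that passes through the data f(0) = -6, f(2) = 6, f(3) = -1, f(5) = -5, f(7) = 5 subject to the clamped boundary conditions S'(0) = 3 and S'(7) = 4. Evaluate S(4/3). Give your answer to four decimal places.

With m_i denoting the second derivative at x_i, h_i = 2, 1, 2, 2, and Δ_i = (y_(i+1) − y_i)/h_i = 6, -7, -2, 5:
  2·m_0 + 6·m_1 + 1·m_2 = 6(Δ_1 - Δ_0) = -78
  1·m_1 + 6·m_2 + 2·m_3 = 6(Δ_2 - Δ_1) = 30
  2·m_2 + 8·m_3 + 2·m_4 = 6(Δ_3 - Δ_2) = 42
Clamped end conditions give two more equations: 2h_0·m_0 + h_0·m_1 = 6(Δ_0 - S'(0)) = 18 and h_3·m_3 + 2h_3·m_4 = 6(S'(7) - Δ_3) = -6.
Forward elimination and back-substitution give m_0 = 1691/122, m_1 = -1142/61, m_2 = 403/61, m_3 = 277/61, m_4 = -230/61.
On [0, 2], S(x) = -6 + 3·x + 1691/244·x² - 1325/488·x³.
With x = 4/3: S(4/3) = 6398/1647.

3.8846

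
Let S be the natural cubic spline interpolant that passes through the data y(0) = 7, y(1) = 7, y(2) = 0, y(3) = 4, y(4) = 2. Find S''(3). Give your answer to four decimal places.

Write σ_i for S''(x_i). With h_i = 1, 1, 1, 1 and divided differences Δ_i = 0, -7, 4, -2, the continuity of S' gives the tridiagonal system
  1·σ_0 + 4·σ_1 + 1·σ_2 = 6(Δ_1 - Δ_0) = -42
  1·σ_1 + 4·σ_2 + 1·σ_3 = 6(Δ_2 - Δ_1) = 66
  1·σ_2 + 4·σ_3 + 1·σ_4 = 6(Δ_3 - Δ_2) = -36
Natural end conditions: σ_0 = σ_4 = 0.
Hence σ_0 = 0, σ_1 = -465/28, σ_2 = 171/7, σ_3 = -423/28, σ_4 = 0.

-15.1071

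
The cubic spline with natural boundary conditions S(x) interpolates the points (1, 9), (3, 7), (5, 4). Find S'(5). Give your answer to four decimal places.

Write M_i for S''(x_i). With h_i = 2, 2 and divided differences Δ_i = -1, -3/2, the continuity of S' gives the tridiagonal system
  2·M_0 + 8·M_1 + 2·M_2 = 6(Δ_1 - Δ_0) = -3
Natural end conditions: M_0 = M_2 = 0.
Hence M_0 = 0, M_1 = -3/8, M_2 = 0.
On [3, 5], S'(x) = b_1 + 2c_1·(x - 3) + 3d_1·(x - 3)² with b_1 = Δ_1 - h_1(2M_1 + M_2)/6 = -5/4, c_1 = M_1/2 = -3/16, d_1 = (M_2 - M_1)/(6h_1) = 1/32. So S'(5) = -13/8.

-1.6250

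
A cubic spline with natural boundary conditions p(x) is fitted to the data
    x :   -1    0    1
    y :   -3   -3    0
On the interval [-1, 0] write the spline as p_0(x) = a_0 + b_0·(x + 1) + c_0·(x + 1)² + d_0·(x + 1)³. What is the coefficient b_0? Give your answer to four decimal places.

Let M_i = p''(x_i). Step sizes h_i = 1, 1; slopes of the chords Δ_i = (y_(i+1) - y_i)/h_i = 0, 3.
  1·M_0 + 4·M_1 + 1·M_2 = 6(Δ_1 - Δ_0) = 18
Natural end conditions: M_0 = M_2 = 0.
Hence M_0 = 0, M_1 = 9/2, M_2 = 0.
On [-1, 0], with p_0(x) = a_0 + b_0·(x + 1) + c_0·(x + 1)² + d_0·(x + 1)³: c_0 = M_0/2 = 0, d_0 = (M_1 - M_0)/(6h_0) = 3/4, b_0 = Δ_0 - h_0(2M_0 + M_1)/6 = -3/4.

-0.7500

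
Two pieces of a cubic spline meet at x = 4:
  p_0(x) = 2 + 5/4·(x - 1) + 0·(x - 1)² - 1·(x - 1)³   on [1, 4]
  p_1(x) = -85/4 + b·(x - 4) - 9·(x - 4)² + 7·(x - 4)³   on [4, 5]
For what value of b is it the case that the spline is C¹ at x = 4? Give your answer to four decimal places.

-25.7500

p_0'(x) = 5/4 + 0·(x - 1) - 3·(x - 1)², so p_0'(4) = -103/4. On the right, p_1'(4) = b, so b = -103/4.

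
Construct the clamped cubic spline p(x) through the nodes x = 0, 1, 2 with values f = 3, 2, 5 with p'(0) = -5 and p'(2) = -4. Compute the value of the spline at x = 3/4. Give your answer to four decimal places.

Write M_i for p''(x_i). With h_i = 1, 1 and divided differences Δ_i = -1, 3, the continuity of p' gives the tridiagonal system
  1·M_0 + 4·M_1 + 1·M_2 = 6(Δ_1 - Δ_0) = 24
Clamped end conditions give two more equations: 2h_0·M_0 + h_0·M_1 = 6(Δ_0 - p'(0)) = 24 and h_1·M_1 + 2h_1·M_2 = 6(p'(2) - Δ_1) = -42.
Solving: M_0 = 13/2, M_1 = 11, M_2 = -53/2.
On [0, 1], p(x) = 3 - 5·x + 13/4·x² + 3/4·x³.
With x = 3/4: p(3/4) = 357/256.

1.3945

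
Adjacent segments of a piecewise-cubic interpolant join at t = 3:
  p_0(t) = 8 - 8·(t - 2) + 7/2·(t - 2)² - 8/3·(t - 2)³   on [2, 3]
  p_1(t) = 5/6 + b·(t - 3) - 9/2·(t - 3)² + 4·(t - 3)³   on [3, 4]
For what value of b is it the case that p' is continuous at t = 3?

-9

p_0'(t) = -8 + 7·(t - 2) - 8·(t - 2)², so p_0'(3) = -9. On the right, p_1'(3) = b, so b = -9.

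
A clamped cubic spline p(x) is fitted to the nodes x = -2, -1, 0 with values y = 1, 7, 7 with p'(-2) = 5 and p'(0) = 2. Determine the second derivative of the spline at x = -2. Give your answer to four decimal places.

With m_i denoting the second derivative at x_i, h_i = 1, 1, and Δ_i = (y_(i+1) − y_i)/h_i = 6, 0:
  1·m_0 + 4·m_1 + 1·m_2 = 6(Δ_1 - Δ_0) = -36
Clamped end conditions give two more equations: 2h_0·m_0 + h_0·m_1 = 6(Δ_0 - p'(-2)) = 6 and h_1·m_1 + 2h_1·m_2 = 6(p'(0) - Δ_1) = 12.
Hence m_0 = 21/2, m_1 = -15, m_2 = 27/2.

10.5000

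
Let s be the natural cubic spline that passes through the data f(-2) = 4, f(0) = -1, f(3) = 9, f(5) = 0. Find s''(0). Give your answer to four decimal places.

5.3956

Write M_i for s''(x_i). With h_i = 2, 3, 2 and divided differences Δ_i = -5/2, 10/3, -9/2, the continuity of s' gives the tridiagonal system
  2·M_0 + 10·M_1 + 3·M_2 = 6(Δ_1 - Δ_0) = 35
  3·M_1 + 10·M_2 + 2·M_3 = 6(Δ_2 - Δ_1) = -47
Natural end conditions: M_0 = M_3 = 0.
Solving: M_0 = 0, M_1 = 491/91, M_2 = -575/91, M_3 = 0.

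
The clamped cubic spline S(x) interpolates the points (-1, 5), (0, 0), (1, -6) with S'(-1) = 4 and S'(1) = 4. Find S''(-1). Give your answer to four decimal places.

-25.5000

With m_i denoting the second derivative at x_i, h_i = 1, 1, and Δ_i = (y_(i+1) − y_i)/h_i = -5, -6:
  1·m_0 + 4·m_1 + 1·m_2 = 6(Δ_1 - Δ_0) = -6
Clamped end conditions give two more equations: 2h_0·m_0 + h_0·m_1 = 6(Δ_0 - S'(-1)) = -54 and h_1·m_1 + 2h_1·m_2 = 6(S'(1) - Δ_1) = 60.
Forward elimination and back-substitution give m_0 = -51/2, m_1 = -3, m_2 = 63/2.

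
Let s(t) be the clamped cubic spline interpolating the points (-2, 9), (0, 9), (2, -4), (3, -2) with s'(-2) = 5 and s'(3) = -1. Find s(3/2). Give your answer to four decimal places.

-2.5761

With m_i denoting the second derivative at x_i, h_i = 2, 2, 1, and Δ_i = (y_(i+1) − y_i)/h_i = 0, -13/2, 2:
  2·m_0 + 8·m_1 + 2·m_2 = 6(Δ_1 - Δ_0) = -39
  2·m_1 + 6·m_2 + 1·m_3 = 6(Δ_2 - Δ_1) = 51
Clamped end conditions give two more equations: 2h_0·m_0 + h_0·m_1 = 6(Δ_0 - s'(-2)) = -30 and h_2·m_2 + 2h_2·m_3 = 6(s'(3) - Δ_2) = -18.
Forward elimination and back-substitution give m_0 = -177/46, m_1 = -168/23, m_2 = 312/23, m_3 = -363/23.
On [0, 2], s(t) = 9 - 283/46·t - 84/23·t² + 40/23·t³.
With t = 3/2: s(3/2) = -237/92.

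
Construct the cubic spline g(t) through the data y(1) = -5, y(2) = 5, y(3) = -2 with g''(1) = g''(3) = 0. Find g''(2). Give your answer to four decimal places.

Write σ_i for g''(x_i). With h_i = 1, 1 and divided differences Δ_i = 10, -7, the continuity of g' gives the tridiagonal system
  1·σ_0 + 4·σ_1 + 1·σ_2 = 6(Δ_1 - Δ_0) = -102
Natural end conditions: σ_0 = σ_2 = 0.
Solving: σ_0 = 0, σ_1 = -51/2, σ_2 = 0.

-25.5000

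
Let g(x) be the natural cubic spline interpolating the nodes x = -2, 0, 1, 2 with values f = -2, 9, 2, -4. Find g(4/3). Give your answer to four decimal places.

-0.2979

Let m_i = g''(x_i). Step sizes h_i = 2, 1, 1; slopes of the chords Δ_i = (y_(i+1) - y_i)/h_i = 11/2, -7, -6.
  2·m_0 + 6·m_1 + 1·m_2 = 6(Δ_1 - Δ_0) = -75
  1·m_1 + 4·m_2 + 1·m_3 = 6(Δ_2 - Δ_1) = 6
Natural end conditions: m_0 = m_3 = 0.
Solving the tridiagonal system: m_0 = 0, m_1 = -306/23, m_2 = 111/23, m_3 = 0.
On [1, 2], g(x) = 2 - 175/23·(x - 1) + 111/46·(x - 1)² - 37/46·(x - 1)³.
With (x - 1) = 1/3: g(4/3) = -185/621.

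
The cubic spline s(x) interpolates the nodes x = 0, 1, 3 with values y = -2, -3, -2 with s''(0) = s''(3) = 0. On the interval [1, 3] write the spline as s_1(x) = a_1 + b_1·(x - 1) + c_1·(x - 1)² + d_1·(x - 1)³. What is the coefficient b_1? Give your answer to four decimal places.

-0.5000

With M_i denoting the second derivative at x_i, h_i = 1, 2, and Δ_i = (y_(i+1) − y_i)/h_i = -1, 1/2:
  1·M_0 + 6·M_1 + 2·M_2 = 6(Δ_1 - Δ_0) = 9
Natural end conditions: M_0 = M_2 = 0.
Hence M_0 = 0, M_1 = 3/2, M_2 = 0.
On [1, 3], with s_1(x) = a_1 + b_1·(x - 1) + c_1·(x - 1)² + d_1·(x - 1)³: c_1 = M_1/2 = 3/4, d_1 = (M_2 - M_1)/(6h_1) = -1/8, b_1 = Δ_1 - h_1(2M_1 + M_2)/6 = -1/2.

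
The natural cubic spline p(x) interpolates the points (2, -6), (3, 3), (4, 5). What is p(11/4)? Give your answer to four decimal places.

Put m_i = p'' at the i-th knot. Here h = (1, 1) and Δ = (9, 2), so the interior equations h_(i-1)·m_(i-1) + 2(h_(i-1)+h_i)·m_i + h_i·m_(i+1) = 6(Δ_i − Δ_(i-1)) read
  1·m_0 + 4·m_1 + 1·m_2 = 6(Δ_1 - Δ_0) = -42
Natural end conditions: m_0 = m_2 = 0.
Hence m_0 = 0, m_1 = -21/2, m_2 = 0.
On [2, 3], p(x) = -6 + 43/4·(x - 2) + 0·(x - 2)² - 7/4·(x - 2)³.
With (x - 2) = 3/4: p(11/4) = 339/256.

1.3242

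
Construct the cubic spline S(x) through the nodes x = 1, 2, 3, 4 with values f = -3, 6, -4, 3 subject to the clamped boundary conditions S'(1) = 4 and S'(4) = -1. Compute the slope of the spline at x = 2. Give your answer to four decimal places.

-1.3333

With M_i denoting the second derivative at x_i, h_i = 1, 1, 1, and Δ_i = (y_(i+1) − y_i)/h_i = 9, -10, 7:
  1·M_0 + 4·M_1 + 1·M_2 = 6(Δ_1 - Δ_0) = -114
  1·M_1 + 4·M_2 + 1·M_3 = 6(Δ_2 - Δ_1) = 102
Clamped end conditions give two more equations: 2h_0·M_0 + h_0·M_1 = 6(Δ_0 - S'(1)) = 30 and h_2·M_2 + 2h_2·M_3 = 6(S'(4) - Δ_2) = -48.
Hence M_0 = 122/3, M_1 = -154/3, M_2 = 152/3, M_3 = -148/3.
On [2, 3], S'(x) = b_1 + 2c_1·(x - 2) + 3d_1·(x - 2)² with b_1 = Δ_1 - h_1(2M_1 + M_2)/6 = -4/3, c_1 = M_1/2 = -77/3, d_1 = (M_2 - M_1)/(6h_1) = 17. So S'(2) = -4/3.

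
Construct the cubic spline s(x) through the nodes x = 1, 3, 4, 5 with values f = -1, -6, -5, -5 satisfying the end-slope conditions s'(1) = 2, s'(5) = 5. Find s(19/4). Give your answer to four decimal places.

-5.7212

With M_i denoting the second derivative at x_i, h_i = 2, 1, 1, and Δ_i = (y_(i+1) − y_i)/h_i = -5/2, 1, 0:
  2·M_0 + 6·M_1 + 1·M_2 = 6(Δ_1 - Δ_0) = 21
  1·M_1 + 4·M_2 + 1·M_3 = 6(Δ_2 - Δ_1) = -6
Clamped end conditions give two more equations: 2h_0·M_0 + h_0·M_1 = 6(Δ_0 - s'(1)) = -27 and h_2·M_2 + 2h_2·M_3 = 6(s'(5) - Δ_2) = 30.
Hence M_0 = -243/22, M_1 = 189/22, M_2 = -93/11, M_3 = 423/22.
On [4, 5], s(x) = -5 - 17/44·(x - 4) - 93/22·(x - 4)² + 203/44·(x - 4)³.
With (x - 4) = 3/4: s(19/4) = -16111/2816.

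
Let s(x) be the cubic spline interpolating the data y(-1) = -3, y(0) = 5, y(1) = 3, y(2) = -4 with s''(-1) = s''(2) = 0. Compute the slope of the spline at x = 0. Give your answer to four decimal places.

3.3333

With m_i denoting the second derivative at x_i, h_i = 1, 1, 1, and Δ_i = (y_(i+1) − y_i)/h_i = 8, -2, -7:
  1·m_0 + 4·m_1 + 1·m_2 = 6(Δ_1 - Δ_0) = -60
  1·m_1 + 4·m_2 + 1·m_3 = 6(Δ_2 - Δ_1) = -30
Natural end conditions: m_0 = m_3 = 0.
Forward elimination and back-substitution give m_0 = 0, m_1 = -14, m_2 = -4, m_3 = 0.
On [0, 1], s'(x) = b_1 + 2c_1·x + 3d_1·x² with b_1 = Δ_1 - h_1(2m_1 + m_2)/6 = 10/3, c_1 = m_1/2 = -7, d_1 = (m_2 - m_1)/(6h_1) = 5/3. So s'(0) = 10/3.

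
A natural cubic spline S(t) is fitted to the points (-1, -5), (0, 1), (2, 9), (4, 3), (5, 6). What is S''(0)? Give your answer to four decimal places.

0.5000

Write m_i for S''(x_i). With h_i = 1, 2, 2, 1 and divided differences Δ_i = 6, 4, -3, 3, the continuity of S' gives the tridiagonal system
  1·m_0 + 6·m_1 + 2·m_2 = 6(Δ_1 - Δ_0) = -12
  2·m_1 + 8·m_2 + 2·m_3 = 6(Δ_2 - Δ_1) = -42
  2·m_2 + 6·m_3 + 1·m_4 = 6(Δ_3 - Δ_2) = 36
Natural end conditions: m_0 = m_4 = 0.
Forward elimination and back-substitution give m_0 = 0, m_1 = 1/2, m_2 = -15/2, m_3 = 17/2, m_4 = 0.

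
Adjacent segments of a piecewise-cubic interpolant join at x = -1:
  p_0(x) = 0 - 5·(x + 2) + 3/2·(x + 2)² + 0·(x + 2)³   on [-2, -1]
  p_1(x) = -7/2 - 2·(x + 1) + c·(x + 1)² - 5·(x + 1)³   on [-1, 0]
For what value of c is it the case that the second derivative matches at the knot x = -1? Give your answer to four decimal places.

p_0''(x) = 3 + 0·(x + 2), so p_0''(-1) = 3. On the right, p_1''(-1) = 2c, so c = 3/2.

1.5000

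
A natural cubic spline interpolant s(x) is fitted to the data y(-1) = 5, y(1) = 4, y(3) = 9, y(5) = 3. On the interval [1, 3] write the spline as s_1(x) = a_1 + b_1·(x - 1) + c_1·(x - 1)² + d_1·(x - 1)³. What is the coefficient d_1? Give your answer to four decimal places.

-0.7083

With m_i denoting the second derivative at x_i, h_i = 2, 2, 2, and Δ_i = (y_(i+1) − y_i)/h_i = -1/2, 5/2, -3:
  2·m_0 + 8·m_1 + 2·m_2 = 6(Δ_1 - Δ_0) = 18
  2·m_1 + 8·m_2 + 2·m_3 = 6(Δ_2 - Δ_1) = -33
Natural end conditions: m_0 = m_3 = 0.
Solving the tridiagonal system: m_0 = 0, m_1 = 7/2, m_2 = -5, m_3 = 0.
On [1, 3], with s_1(x) = a_1 + b_1·(x - 1) + c_1·(x - 1)² + d_1·(x - 1)³: c_1 = m_1/2 = 7/4, d_1 = (m_2 - m_1)/(6h_1) = -17/24, b_1 = Δ_1 - h_1(2m_1 + m_2)/6 = 11/6.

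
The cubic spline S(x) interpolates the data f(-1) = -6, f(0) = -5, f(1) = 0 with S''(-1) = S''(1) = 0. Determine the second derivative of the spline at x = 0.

6

Put M_i = S'' at the i-th knot. Here h = (1, 1) and Δ = (1, 5), so the interior equations h_(i-1)·M_(i-1) + 2(h_(i-1)+h_i)·M_i + h_i·M_(i+1) = 6(Δ_i − Δ_(i-1)) read
  1·M_0 + 4·M_1 + 1·M_2 = 6(Δ_1 - Δ_0) = 24
Natural end conditions: M_0 = M_2 = 0.
Solving: M_0 = 0, M_1 = 6, M_2 = 0.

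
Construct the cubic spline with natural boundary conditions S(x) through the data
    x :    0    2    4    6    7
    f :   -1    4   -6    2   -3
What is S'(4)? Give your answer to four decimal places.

0.2317

With m_i denoting the second derivative at x_i, h_i = 2, 2, 2, 1, and Δ_i = (y_(i+1) − y_i)/h_i = 5/2, -5, 4, -5:
  2·m_0 + 8·m_1 + 2·m_2 = 6(Δ_1 - Δ_0) = -45
  2·m_1 + 8·m_2 + 2·m_3 = 6(Δ_2 - Δ_1) = 54
  2·m_2 + 6·m_3 + 1·m_4 = 6(Δ_3 - Δ_2) = -54
Natural end conditions: m_0 = m_4 = 0.
Solving: m_0 = 0, m_1 = -711/82, m_2 = 999/82, m_3 = -1071/82, m_4 = 0.
On [4, 6], S'(x) = b_2 + 2c_2·(x - 4) + 3d_2·(x - 4)² with b_2 = Δ_2 - h_2(2m_2 + m_3)/6 = 19/82, c_2 = m_2/2 = 999/164, d_2 = (m_3 - m_2)/(6h_2) = -345/164. So S'(4) = 19/82.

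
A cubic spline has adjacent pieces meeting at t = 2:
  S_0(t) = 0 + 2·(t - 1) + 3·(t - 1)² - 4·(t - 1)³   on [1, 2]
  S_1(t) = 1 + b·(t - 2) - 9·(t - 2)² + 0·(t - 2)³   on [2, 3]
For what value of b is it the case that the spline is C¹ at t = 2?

-4

S_0'(t) = 2 + 6·(t - 1) - 12·(t - 1)², so S_0'(2) = -4. On the right, S_1'(2) = b, so b = -4.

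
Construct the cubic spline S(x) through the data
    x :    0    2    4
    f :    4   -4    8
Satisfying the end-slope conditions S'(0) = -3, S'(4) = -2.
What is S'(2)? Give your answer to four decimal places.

2.7500

Put M_i = S'' at the i-th knot. Here h = (2, 2) and Δ = (-4, 6), so the interior equations h_(i-1)·M_(i-1) + 2(h_(i-1)+h_i)·M_i + h_i·M_(i+1) = 6(Δ_i − Δ_(i-1)) read
  2·M_0 + 8·M_1 + 2·M_2 = 6(Δ_1 - Δ_0) = 60
Clamped end conditions give two more equations: 2h_0·M_0 + h_0·M_1 = 6(Δ_0 - S'(0)) = -6 and h_1·M_1 + 2h_1·M_2 = 6(S'(4) - Δ_1) = -48.
Forward elimination and back-substitution give M_0 = -35/4, M_1 = 29/2, M_2 = -77/4.
On [2, 4], S'(x) = b_1 + 2c_1·(x - 2) + 3d_1·(x - 2)² with b_1 = Δ_1 - h_1(2M_1 + M_2)/6 = 11/4, c_1 = M_1/2 = 29/4, d_1 = (M_2 - M_1)/(6h_1) = -45/16. So S'(2) = 11/4.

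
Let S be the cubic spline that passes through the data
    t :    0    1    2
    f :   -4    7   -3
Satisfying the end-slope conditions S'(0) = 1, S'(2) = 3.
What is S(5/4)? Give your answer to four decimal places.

With m_i denoting the second derivative at x_i, h_i = 1, 1, and Δ_i = (y_(i+1) − y_i)/h_i = 11, -10:
  1·m_0 + 4·m_1 + 1·m_2 = 6(Δ_1 - Δ_0) = -126
Clamped end conditions give two more equations: 2h_0·m_0 + h_0·m_1 = 6(Δ_0 - S'(0)) = 60 and h_1·m_1 + 2h_1·m_2 = 6(S'(2) - Δ_1) = 78.
Solving the tridiagonal system: m_0 = 125/2, m_1 = -65, m_2 = 143/2.
On [1, 2], S(t) = 7 - 1/4·(t - 1) - 65/2·(t - 1)² + 91/4·(t - 1)³.
With (t - 1) = 1/4: S(5/4) = 1347/256.

5.2617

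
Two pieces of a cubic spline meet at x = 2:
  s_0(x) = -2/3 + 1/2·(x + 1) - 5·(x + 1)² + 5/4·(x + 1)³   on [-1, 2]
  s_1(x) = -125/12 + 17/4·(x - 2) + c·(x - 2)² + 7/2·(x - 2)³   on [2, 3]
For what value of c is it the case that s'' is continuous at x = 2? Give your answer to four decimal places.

s_0''(x) = -10 + 15/2·(x + 1), so s_0''(2) = 25/2. On the right, s_1''(2) = 2c, so c = 25/4.

6.2500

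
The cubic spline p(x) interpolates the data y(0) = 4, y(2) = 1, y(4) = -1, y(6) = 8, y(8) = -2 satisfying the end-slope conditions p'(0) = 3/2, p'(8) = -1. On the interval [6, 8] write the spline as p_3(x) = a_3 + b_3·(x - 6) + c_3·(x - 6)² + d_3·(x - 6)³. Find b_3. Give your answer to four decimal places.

-1.0446

With σ_i denoting the second derivative at x_i, h_i = 2, 2, 2, 2, and Δ_i = (y_(i+1) − y_i)/h_i = -3/2, -1, 9/2, -5:
  2·σ_0 + 8·σ_1 + 2·σ_2 = 6(Δ_1 - Δ_0) = 3
  2·σ_1 + 8·σ_2 + 2·σ_3 = 6(Δ_2 - Δ_1) = 33
  2·σ_2 + 8·σ_3 + 2·σ_4 = 6(Δ_3 - Δ_2) = -57
Clamped end conditions give two more equations: 2h_0·σ_0 + h_0·σ_1 = 6(Δ_0 - p'(0)) = -18 and h_3·σ_3 + 2h_3·σ_4 = 6(p'(8) - Δ_3) = 24.
Solving the tridiagonal system: σ_0 = -485/112, σ_1 = -19/56, σ_2 = 115/16, σ_3 = -667/56, σ_4 = 1339/112.
On [6, 8], with p_3(x) = a_3 + b_3·(x - 6) + c_3·(x - 6)² + d_3·(x - 6)³: c_3 = σ_3/2 = -667/112, d_3 = (σ_4 - σ_3)/(6h_3) = 891/448, b_3 = Δ_3 - h_3(2σ_3 + σ_4)/6 = -117/112.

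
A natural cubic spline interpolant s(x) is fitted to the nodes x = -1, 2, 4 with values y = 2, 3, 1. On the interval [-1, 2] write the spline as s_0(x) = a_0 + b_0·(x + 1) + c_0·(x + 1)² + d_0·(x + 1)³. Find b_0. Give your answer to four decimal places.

Put M_i = s'' at the i-th knot. Here h = (3, 2) and Δ = (1/3, -1), so the interior equations h_(i-1)·M_(i-1) + 2(h_(i-1)+h_i)·M_i + h_i·M_(i+1) = 6(Δ_i − Δ_(i-1)) read
  3·M_0 + 10·M_1 + 2·M_2 = 6(Δ_1 - Δ_0) = -8
Natural end conditions: M_0 = M_2 = 0.
Forward elimination and back-substitution give M_0 = 0, M_1 = -4/5, M_2 = 0.
On [-1, 2], with s_0(x) = a_0 + b_0·(x + 1) + c_0·(x + 1)² + d_0·(x + 1)³: c_0 = M_0/2 = 0, d_0 = (M_1 - M_0)/(6h_0) = -2/45, b_0 = Δ_0 - h_0(2M_0 + M_1)/6 = 11/15.

0.7333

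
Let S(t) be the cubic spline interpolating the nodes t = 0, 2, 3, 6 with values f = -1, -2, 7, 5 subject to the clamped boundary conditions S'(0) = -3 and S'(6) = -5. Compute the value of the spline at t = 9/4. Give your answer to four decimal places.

-0.0463

Let M_i = S''(x_i). Step sizes h_i = 2, 1, 3; slopes of the chords Δ_i = (y_(i+1) - y_i)/h_i = -1/2, 9, -2/3.
  2·M_0 + 6·M_1 + 1·M_2 = 6(Δ_1 - Δ_0) = 57
  1·M_1 + 8·M_2 + 3·M_3 = 6(Δ_2 - Δ_1) = -58
Clamped end conditions give two more equations: 2h_0·M_0 + h_0·M_1 = 6(Δ_0 - S'(0)) = 15 and h_2·M_2 + 2h_2·M_3 = 6(S'(6) - Δ_2) = -26.
Solving: M_0 = -29/14, M_1 = 163/14, M_2 = -61/7, M_3 = 1/42.
On [2, 3], S(t) = -2 + 46/7·(t - 2) + 163/28·(t - 2)² - 95/28·(t - 2)³.
With (t - 2) = 1/4: S(9/4) = -83/1792.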